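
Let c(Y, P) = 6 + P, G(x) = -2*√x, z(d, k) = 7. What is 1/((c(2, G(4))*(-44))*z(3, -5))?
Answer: -1/616 ≈ -0.0016234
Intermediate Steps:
1/((c(2, G(4))*(-44))*z(3, -5)) = 1/(((6 - 2*√4)*(-44))*7) = 1/(((6 - 2*2)*(-44))*7) = 1/(((6 - 4)*(-44))*7) = 1/((2*(-44))*7) = 1/(-88*7) = 1/(-616) = -1/616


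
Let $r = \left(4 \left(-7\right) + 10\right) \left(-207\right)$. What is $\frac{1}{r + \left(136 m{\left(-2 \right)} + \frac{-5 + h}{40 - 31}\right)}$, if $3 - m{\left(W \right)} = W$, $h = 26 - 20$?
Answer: $\frac{9}{39655} \approx 0.00022696$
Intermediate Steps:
$h = 6$
$m{\left(W \right)} = 3 - W$
$r = 3726$ ($r = \left(-28 + 10\right) \left(-207\right) = \left(-18\right) \left(-207\right) = 3726$)
$\frac{1}{r + \left(136 m{\left(-2 \right)} + \frac{-5 + h}{40 - 31}\right)} = \frac{1}{3726 + \left(136 \left(3 - -2\right) + \frac{-5 + 6}{40 - 31}\right)} = \frac{1}{3726 + \left(136 \left(3 + 2\right) + 1 \cdot \frac{1}{9}\right)} = \frac{1}{3726 + \left(136 \cdot 5 + 1 \cdot \frac{1}{9}\right)} = \frac{1}{3726 + \left(680 + \frac{1}{9}\right)} = \frac{1}{3726 + \frac{6121}{9}} = \frac{1}{\frac{39655}{9}} = \frac{9}{39655}$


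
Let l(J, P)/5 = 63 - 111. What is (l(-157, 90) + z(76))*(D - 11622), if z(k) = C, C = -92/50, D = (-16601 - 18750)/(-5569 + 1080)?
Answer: 315213089122/112225 ≈ 2.8088e+6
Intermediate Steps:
l(J, P) = -240 (l(J, P) = 5*(63 - 111) = 5*(-48) = -240)
D = 35351/4489 (D = -35351/(-4489) = -35351*(-1/4489) = 35351/4489 ≈ 7.8750)
C = -46/25 (C = -92*1/50 = -46/25 ≈ -1.8400)
z(k) = -46/25
(l(-157, 90) + z(76))*(D - 11622) = (-240 - 46/25)*(35351/4489 - 11622) = -6046/25*(-52135807/4489) = 315213089122/112225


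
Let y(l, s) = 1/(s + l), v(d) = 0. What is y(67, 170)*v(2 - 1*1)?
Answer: 0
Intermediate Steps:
y(l, s) = 1/(l + s)
y(67, 170)*v(2 - 1*1) = 0/(67 + 170) = 0/237 = (1/237)*0 = 0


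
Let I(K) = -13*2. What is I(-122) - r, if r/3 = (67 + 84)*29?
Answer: -13163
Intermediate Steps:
I(K) = -26
r = 13137 (r = 3*((67 + 84)*29) = 3*(151*29) = 3*4379 = 13137)
I(-122) - r = -26 - 1*13137 = -26 - 13137 = -13163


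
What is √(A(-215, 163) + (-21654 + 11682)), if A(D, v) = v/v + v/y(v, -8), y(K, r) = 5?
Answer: 2*I*√62115/5 ≈ 99.692*I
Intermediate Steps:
A(D, v) = 1 + v/5 (A(D, v) = v/v + v/5 = 1 + v*(⅕) = 1 + v/5)
√(A(-215, 163) + (-21654 + 11682)) = √((1 + (⅕)*163) + (-21654 + 11682)) = √((1 + 163/5) - 9972) = √(168/5 - 9972) = √(-49692/5) = 2*I*√62115/5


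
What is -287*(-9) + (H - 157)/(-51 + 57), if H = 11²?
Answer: 2577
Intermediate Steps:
H = 121
-287*(-9) + (H - 157)/(-51 + 57) = -287*(-9) + (121 - 157)/(-51 + 57) = 2583 - 36/6 = 2583 - 36*⅙ = 2583 - 6 = 2577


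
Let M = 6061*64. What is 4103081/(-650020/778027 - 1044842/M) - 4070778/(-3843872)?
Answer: -1189974205871237641921141/1023489197725619952 ≈ -1.1627e+6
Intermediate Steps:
M = 387904
4103081/(-650020/778027 - 1044842/M) - 4070778/(-3843872) = 4103081/(-650020/778027 - 1044842/387904) - 4070778/(-3843872) = 4103081/(-650020*1/778027 - 1044842*1/387904) - 4070778*(-1/3843872) = 4103081/(-650020/778027 - 522421/193952) + 2035389/1921936 = 4103081/(-532530322407/150899892704) + 2035389/1921936 = 4103081*(-150899892704/532530322407) + 2035389/1921936 = -619154482655821024/532530322407 + 2035389/1921936 = -1189974205871237641921141/1023489197725619952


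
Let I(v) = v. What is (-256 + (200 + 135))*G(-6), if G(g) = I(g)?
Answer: -474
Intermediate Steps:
G(g) = g
(-256 + (200 + 135))*G(-6) = (-256 + (200 + 135))*(-6) = (-256 + 335)*(-6) = 79*(-6) = -474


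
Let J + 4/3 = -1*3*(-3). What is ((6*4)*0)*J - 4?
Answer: -4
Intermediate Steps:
J = 23/3 (J = -4/3 - 1*3*(-3) = -4/3 - 3*(-3) = -4/3 + 9 = 23/3 ≈ 7.6667)
((6*4)*0)*J - 4 = ((6*4)*0)*(23/3) - 4 = (24*0)*(23/3) - 4 = 0*(23/3) - 4 = 0 - 4 = -4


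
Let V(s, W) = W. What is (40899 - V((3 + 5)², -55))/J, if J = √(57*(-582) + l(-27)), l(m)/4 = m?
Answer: -20477*I*√2/129 ≈ -224.49*I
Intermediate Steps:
l(m) = 4*m
J = 129*I*√2 (J = √(57*(-582) + 4*(-27)) = √(-33174 - 108) = √(-33282) = 129*I*√2 ≈ 182.43*I)
(40899 - V((3 + 5)², -55))/J = (40899 - 1*(-55))/((129*I*√2)) = (40899 + 55)*(-I*√2/258) = 40954*(-I*√2/258) = -20477*I*√2/129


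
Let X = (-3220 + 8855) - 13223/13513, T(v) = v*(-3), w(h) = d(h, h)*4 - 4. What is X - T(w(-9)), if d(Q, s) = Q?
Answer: 74510972/13513 ≈ 5514.0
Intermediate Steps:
w(h) = -4 + 4*h (w(h) = h*4 - 4 = 4*h - 4 = -4 + 4*h)
T(v) = -3*v
X = 76132532/13513 (X = 5635 - 13223*1/13513 = 5635 - 13223/13513 = 76132532/13513 ≈ 5634.0)
X - T(w(-9)) = 76132532/13513 - (-3)*(-4 + 4*(-9)) = 76132532/13513 - (-3)*(-4 - 36) = 76132532/13513 - (-3)*(-40) = 76132532/13513 - 1*120 = 76132532/13513 - 120 = 74510972/13513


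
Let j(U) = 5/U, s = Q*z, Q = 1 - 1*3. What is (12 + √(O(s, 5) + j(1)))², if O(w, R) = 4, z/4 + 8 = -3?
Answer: 225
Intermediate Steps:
z = -44 (z = -32 + 4*(-3) = -32 - 12 = -44)
Q = -2 (Q = 1 - 3 = -2)
s = 88 (s = -2*(-44) = 88)
(12 + √(O(s, 5) + j(1)))² = (12 + √(4 + 5/1))² = (12 + √(4 + 5*1))² = (12 + √(4 + 5))² = (12 + √9)² = (12 + 3)² = 15² = 225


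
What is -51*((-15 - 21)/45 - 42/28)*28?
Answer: 16422/5 ≈ 3284.4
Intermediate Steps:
-51*((-15 - 21)/45 - 42/28)*28 = -51*(-36*1/45 - 42*1/28)*28 = -51*(-4/5 - 3/2)*28 = -51*(-23/10)*28 = (1173/10)*28 = 16422/5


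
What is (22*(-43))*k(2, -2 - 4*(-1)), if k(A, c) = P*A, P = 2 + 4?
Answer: -11352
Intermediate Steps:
P = 6
k(A, c) = 6*A
(22*(-43))*k(2, -2 - 4*(-1)) = (22*(-43))*(6*2) = -946*12 = -11352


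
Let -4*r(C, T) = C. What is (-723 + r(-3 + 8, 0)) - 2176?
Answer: -11601/4 ≈ -2900.3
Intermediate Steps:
r(C, T) = -C/4
(-723 + r(-3 + 8, 0)) - 2176 = (-723 - (-3 + 8)/4) - 2176 = (-723 - 1/4*5) - 2176 = (-723 - 5/4) - 2176 = -2897/4 - 2176 = -11601/4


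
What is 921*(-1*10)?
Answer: -9210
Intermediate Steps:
921*(-1*10) = 921*(-10) = -9210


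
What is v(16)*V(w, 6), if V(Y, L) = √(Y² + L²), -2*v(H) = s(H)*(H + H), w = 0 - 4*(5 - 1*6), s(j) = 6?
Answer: -192*√13 ≈ -692.27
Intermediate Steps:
w = 4 (w = 0 - 4*(5 - 6) = 0 - 4*(-1) = 0 + 4 = 4)
v(H) = -6*H (v(H) = -3*(H + H) = -3*2*H = -6*H)
V(Y, L) = √(L² + Y²)
v(16)*V(w, 6) = (-6*16)*√(6² + 4²) = -96*√(36 + 16) = -192*√13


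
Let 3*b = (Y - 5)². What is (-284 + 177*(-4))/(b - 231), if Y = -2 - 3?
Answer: 2976/593 ≈ 5.0185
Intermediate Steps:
Y = -5
b = 100/3 (b = (-5 - 5)²/3 = (⅓)*(-10)² = (⅓)*100 = 100/3 ≈ 33.333)
(-284 + 177*(-4))/(b - 231) = (-284 + 177*(-4))/(100/3 - 231) = (-284 - 708)/(-593/3) = -992*(-3/593) = 2976/593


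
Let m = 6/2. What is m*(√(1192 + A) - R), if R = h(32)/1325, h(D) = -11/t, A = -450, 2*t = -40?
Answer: -33/26500 + 3*√742 ≈ 81.718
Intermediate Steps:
t = -20 (t = (½)*(-40) = -20)
m = 3 (m = 6*(½) = 3)
h(D) = 11/20 (h(D) = -11/(-20) = -11*(-1/20) = 11/20)
R = 11/26500 (R = (11/20)/1325 = (11/20)*(1/1325) = 11/26500 ≈ 0.00041509)
m*(√(1192 + A) - R) = 3*(√(1192 - 450) - 1*11/26500) = 3*(√742 - 11/26500) = 3*(-11/26500 + √742) = -33/26500 + 3*√742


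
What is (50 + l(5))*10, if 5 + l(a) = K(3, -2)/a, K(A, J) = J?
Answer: 446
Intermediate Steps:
l(a) = -5 - 2/a
(50 + l(5))*10 = (50 + (-5 - 2/5))*10 = (50 + (-5 - 2*⅕))*10 = (50 + (-5 - ⅖))*10 = (50 - 27/5)*10 = (223/5)*10 = 446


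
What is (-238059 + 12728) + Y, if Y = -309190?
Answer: -534521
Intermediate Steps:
(-238059 + 12728) + Y = (-238059 + 12728) - 309190 = -225331 - 309190 = -534521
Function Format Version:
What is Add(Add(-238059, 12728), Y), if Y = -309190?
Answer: -534521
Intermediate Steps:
Add(Add(-238059, 12728), Y) = Add(Add(-238059, 12728), -309190) = Add(-225331, -309190) = -534521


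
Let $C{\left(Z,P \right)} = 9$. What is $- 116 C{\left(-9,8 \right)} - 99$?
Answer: $-1143$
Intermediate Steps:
$- 116 C{\left(-9,8 \right)} - 99 = \left(-116\right) 9 - 99 = -1044 - 99 = -1143$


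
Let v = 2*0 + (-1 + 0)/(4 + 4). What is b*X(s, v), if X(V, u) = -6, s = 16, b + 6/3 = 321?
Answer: -1914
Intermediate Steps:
b = 319 (b = -2 + 321 = 319)
v = -⅛ (v = 0 - 1/8 = 0 - 1*⅛ = 0 - ⅛ = -⅛ ≈ -0.12500)
b*X(s, v) = 319*(-6) = -1914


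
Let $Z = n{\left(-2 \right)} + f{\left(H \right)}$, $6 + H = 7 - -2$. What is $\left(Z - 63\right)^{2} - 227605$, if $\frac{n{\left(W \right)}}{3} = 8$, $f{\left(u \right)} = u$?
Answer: $-226309$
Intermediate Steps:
$H = 3$ ($H = -6 + \left(7 - -2\right) = -6 + \left(7 + 2\right) = -6 + 9 = 3$)
$n{\left(W \right)} = 24$ ($n{\left(W \right)} = 3 \cdot 8 = 24$)
$Z = 27$ ($Z = 24 + 3 = 27$)
$\left(Z - 63\right)^{2} - 227605 = \left(27 - 63\right)^{2} - 227605 = \left(-36\right)^{2} - 227605 = 1296 - 227605 = -226309$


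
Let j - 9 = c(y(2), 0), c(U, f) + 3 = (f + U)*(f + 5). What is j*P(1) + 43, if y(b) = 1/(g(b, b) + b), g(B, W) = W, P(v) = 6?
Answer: 173/2 ≈ 86.500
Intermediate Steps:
y(b) = 1/(2*b) (y(b) = 1/(b + b) = 1/(2*b))
c(U, f) = -3 + (5 + f)*(U + f) (c(U, f) = -3 + (f + U)*(f + 5) = -3 + (U + f)*(5 + f) = -3 + (5 + f)*(U + f))
j = 29/4 (j = 9 + (-3 + 0**2 + 5*((1/2)/2) + 5*0 + ((1/2)/2)*0) = 9 + (-3 + 0 + 5*((1/2)*(1/2)) + 0 + ((1/2)*(1/2))*0) = 9 + (-3 + 0 + 5*(1/4) + 0 + (1/4)*0) = 9 + (-3 + 0 + 5/4 + 0 + 0) = 9 - 7/4 = 29/4 ≈ 7.2500)
j*P(1) + 43 = (29/4)*6 + 43 = 87/2 + 43 = 173/2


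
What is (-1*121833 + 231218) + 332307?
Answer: 441692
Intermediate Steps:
(-1*121833 + 231218) + 332307 = (-121833 + 231218) + 332307 = 109385 + 332307 = 441692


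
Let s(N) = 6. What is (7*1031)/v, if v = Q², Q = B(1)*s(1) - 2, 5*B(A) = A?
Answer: 180425/16 ≈ 11277.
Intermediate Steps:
B(A) = A/5
Q = -⅘ (Q = ((⅕)*1)*6 - 2 = (⅕)*6 - 2 = 6/5 - 2 = -⅘ ≈ -0.80000)
v = 16/25 (v = (-⅘)² = 16/25 ≈ 0.64000)
(7*1031)/v = (7*1031)/(16/25) = 7217*(25/16) = 180425/16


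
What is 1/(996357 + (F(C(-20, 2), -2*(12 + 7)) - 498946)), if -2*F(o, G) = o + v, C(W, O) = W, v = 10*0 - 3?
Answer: 2/994845 ≈ 2.0104e-6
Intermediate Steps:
v = -3 (v = 0 - 3 = -3)
F(o, G) = 3/2 - o/2 (F(o, G) = -(o - 3)/2 = -(-3 + o)/2 = 3/2 - o/2)
1/(996357 + (F(C(-20, 2), -2*(12 + 7)) - 498946)) = 1/(996357 + ((3/2 - ½*(-20)) - 498946)) = 1/(996357 + ((3/2 + 10) - 498946)) = 1/(996357 + (23/2 - 498946)) = 1/(996357 - 997869/2) = 1/(994845/2) = 2/994845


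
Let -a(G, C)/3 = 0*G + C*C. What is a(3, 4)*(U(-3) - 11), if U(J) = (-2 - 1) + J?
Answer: 816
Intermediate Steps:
a(G, C) = -3*C**2 (a(G, C) = -3*(0*G + C*C) = -3*(0 + C**2) = -3*C**2)
U(J) = -3 + J
a(3, 4)*(U(-3) - 11) = (-3*4**2)*((-3 - 3) - 11) = (-3*16)*(-6 - 11) = -48*(-17) = 816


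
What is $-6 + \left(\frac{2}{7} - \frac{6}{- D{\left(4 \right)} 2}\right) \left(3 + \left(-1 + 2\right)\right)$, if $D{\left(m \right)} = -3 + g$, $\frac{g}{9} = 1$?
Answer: $- \frac{20}{7} \approx -2.8571$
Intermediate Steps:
$g = 9$ ($g = 9 \cdot 1 = 9$)
$D{\left(m \right)} = 6$ ($D{\left(m \right)} = -3 + 9 = 6$)
$-6 + \left(\frac{2}{7} - \frac{6}{- D{\left(4 \right)} 2}\right) \left(3 + \left(-1 + 2\right)\right) = -6 + \left(\frac{2}{7} - \frac{6}{\left(-1\right) 6 \cdot 2}\right) \left(3 + \left(-1 + 2\right)\right) = -6 + \left(2 \cdot \frac{1}{7} - \frac{6}{\left(-6\right) 2}\right) \left(3 + 1\right) = -6 + \left(\frac{2}{7} - \frac{6}{-12}\right) 4 = -6 + \left(\frac{2}{7} - - \frac{1}{2}\right) 4 = -6 + \left(\frac{2}{7} + \frac{1}{2}\right) 4 = -6 + \frac{11}{14} \cdot 4 = -6 + \frac{22}{7} = - \frac{20}{7}$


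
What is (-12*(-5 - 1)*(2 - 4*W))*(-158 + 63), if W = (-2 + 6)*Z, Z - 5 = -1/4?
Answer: 506160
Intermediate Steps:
Z = 19/4 (Z = 5 - 1/4 = 19/4 ≈ 4.7500)
W = 19 (W = (-2 + 6)*(19/4) = 4*(19/4) = 19)
(-12*(-5 - 1)*(2 - 4*W))*(-158 + 63) = (-12*(-5 - 1)*(2 - 4*19))*(-158 + 63) = -(-72)*(2 - 76)*(-95) = -(-72)*(-74)*(-95) = -12*444*(-95) = -5328*(-95) = 506160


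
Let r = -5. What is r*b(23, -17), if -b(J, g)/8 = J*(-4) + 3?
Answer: -3560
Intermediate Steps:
b(J, g) = -24 + 32*J (b(J, g) = -8*(J*(-4) + 3) = -8*(-4*J + 3) = -8*(3 - 4*J) = -24 + 32*J)
r*b(23, -17) = -5*(-24 + 32*23) = -5*(-24 + 736) = -5*712 = -3560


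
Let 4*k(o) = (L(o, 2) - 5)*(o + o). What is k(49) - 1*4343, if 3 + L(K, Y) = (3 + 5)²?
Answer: -2971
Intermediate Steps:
L(K, Y) = 61 (L(K, Y) = -3 + (3 + 5)² = -3 + 8² = -3 + 64 = 61)
k(o) = 28*o (k(o) = ((61 - 5)*(o + o))/4 = (56*(2*o))/4 = (112*o)/4 = 28*o)
k(49) - 1*4343 = 28*49 - 1*4343 = 1372 - 4343 = -2971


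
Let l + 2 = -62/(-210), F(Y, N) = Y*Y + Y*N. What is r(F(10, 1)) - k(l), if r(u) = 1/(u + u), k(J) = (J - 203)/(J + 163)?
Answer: 296601/232870 ≈ 1.2737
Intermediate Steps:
F(Y, N) = Y**2 + N*Y
l = -179/105 (l = -2 - 62/(-210) = -2 - 62*(-1/210) = -2 + 31/105 = -179/105 ≈ -1.7048)
k(J) = (-203 + J)/(163 + J)
r(u) = 1/(2*u)
r(F(10, 1)) - k(l) = 1/(2*((10*(1 + 10)))) - (-203 - 179/105)/(163 - 179/105) = 1/(2*((10*11))) - (-21494)/(16936/105*105) = (1/2)/110 - 105*(-21494)/(16936*105) = (1/2)*(1/110) - 1*(-10747/8468) = 1/220 + 10747/8468 = 296601/232870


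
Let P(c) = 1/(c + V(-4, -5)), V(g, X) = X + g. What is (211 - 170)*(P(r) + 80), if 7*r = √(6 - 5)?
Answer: 203073/62 ≈ 3275.4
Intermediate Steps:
r = ⅐ (r = √(6 - 5)/7 = √1/7 = (⅐)*1 = ⅐ ≈ 0.14286)
P(c) = 1/(-9 + c) (P(c) = 1/(c + (-5 - 4)) = 1/(c - 9) = 1/(-9 + c))
(211 - 170)*(P(r) + 80) = (211 - 170)*(1/(-9 + ⅐) + 80) = 41*(1/(-62/7) + 80) = 41*(-7/62 + 80) = 41*(4953/62) = 203073/62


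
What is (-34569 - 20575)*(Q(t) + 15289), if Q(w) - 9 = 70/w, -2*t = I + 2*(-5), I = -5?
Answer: -2532322768/3 ≈ -8.4411e+8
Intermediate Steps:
t = 15/2 (t = -(-5 + 2*(-5))/2 = -(-5 - 10)/2 = -½*(-15) = 15/2 ≈ 7.5000)
Q(w) = 9 + 70/w
(-34569 - 20575)*(Q(t) + 15289) = (-34569 - 20575)*((9 + 70/(15/2)) + 15289) = -55144*((9 + 70*(2/15)) + 15289) = -55144*((9 + 28/3) + 15289) = -55144*(55/3 + 15289) = -55144*45922/3 = -2532322768/3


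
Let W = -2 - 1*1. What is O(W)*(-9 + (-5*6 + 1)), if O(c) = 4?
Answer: -152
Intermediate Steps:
W = -3 (W = -2 - 1 = -3)
O(W)*(-9 + (-5*6 + 1)) = 4*(-9 + (-5*6 + 1)) = 4*(-9 + (-30 + 1)) = 4*(-9 - 29) = 4*(-38) = -152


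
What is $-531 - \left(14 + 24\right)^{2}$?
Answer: $-1975$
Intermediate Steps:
$-531 - \left(14 + 24\right)^{2} = -531 - 38^{2} = -531 - 1444 = -1975$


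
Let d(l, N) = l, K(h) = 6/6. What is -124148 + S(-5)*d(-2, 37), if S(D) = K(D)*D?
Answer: -124138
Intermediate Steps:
K(h) = 1 (K(h) = 6*(1/6) = 1)
S(D) = D (S(D) = 1*D = D)
-124148 + S(-5)*d(-2, 37) = -124148 - 5*(-2) = -124148 + 10 = -124138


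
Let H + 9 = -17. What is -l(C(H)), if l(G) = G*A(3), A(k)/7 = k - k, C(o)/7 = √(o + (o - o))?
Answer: 0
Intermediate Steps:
H = -26 (H = -9 - 17 = -26)
C(o) = 7*√o (C(o) = 7*√(o + (o - o)) = 7*√(o + 0) = 7*√o)
A(k) = 0 (A(k) = 7*(k - k) = 7*0 = 0)
l(G) = 0 (l(G) = G*0 = 0)
-l(C(H)) = -1*0 = 0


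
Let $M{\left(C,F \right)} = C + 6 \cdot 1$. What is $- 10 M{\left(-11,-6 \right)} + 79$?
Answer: $129$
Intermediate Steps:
$M{\left(C,F \right)} = 6 + C$ ($M{\left(C,F \right)} = C + 6 = 6 + C$)
$- 10 M{\left(-11,-6 \right)} + 79 = - 10 \left(6 - 11\right) + 79 = \left(-10\right) \left(-5\right) + 79 = 50 + 79 = 129$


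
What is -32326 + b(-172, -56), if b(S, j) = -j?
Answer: -32270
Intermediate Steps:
-32326 + b(-172, -56) = -32326 - 1*(-56) = -32326 + 56 = -32270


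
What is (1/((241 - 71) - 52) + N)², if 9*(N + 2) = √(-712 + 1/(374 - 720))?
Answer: (-365895 + 59*I*√85238138)²/33755243076 ≈ -4.824 - 11.809*I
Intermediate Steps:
N = -2 + I*√85238138/3114 (N = -2 + √(-712 + 1/(374 - 720))/9 = -2 + √(-712 + 1/(-346))/9 = -2 + √(-712 - 1/346)/9 = -2 + √(-246353/346)/9 = -2 + (I*√85238138/346)/9 = -2 + I*√85238138/3114 ≈ -2.0 + 2.9648*I)
(1/((241 - 71) - 52) + N)² = (1/((241 - 71) - 52) + (-2 + I*√85238138/3114))² = (1/(170 - 52) + (-2 + I*√85238138/3114))² = (1/118 + (-2 + I*√85238138/3114))² = (-235/118 + I*√85238138/3114)²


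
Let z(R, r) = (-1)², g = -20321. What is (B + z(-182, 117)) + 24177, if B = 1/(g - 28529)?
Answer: 1181095299/48850 ≈ 24178.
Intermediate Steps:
z(R, r) = 1
B = -1/48850 (B = 1/(-20321 - 28529) = 1/(-48850) = -1/48850 ≈ -2.0471e-5)
(B + z(-182, 117)) + 24177 = (-1/48850 + 1) + 24177 = 48849/48850 + 24177 = 1181095299/48850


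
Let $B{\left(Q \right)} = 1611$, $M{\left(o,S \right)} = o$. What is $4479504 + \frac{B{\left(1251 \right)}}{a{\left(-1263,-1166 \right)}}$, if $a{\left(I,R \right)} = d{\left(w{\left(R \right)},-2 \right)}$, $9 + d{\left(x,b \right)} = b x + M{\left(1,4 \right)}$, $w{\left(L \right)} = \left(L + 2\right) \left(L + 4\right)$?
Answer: $\frac{12117703366965}{2705144} \approx 4.4795 \cdot 10^{6}$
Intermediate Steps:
$w{\left(L \right)} = \left(2 + L\right) \left(4 + L\right)$
$d{\left(x,b \right)} = -8 + b x$ ($d{\left(x,b \right)} = -9 + \left(b x + 1\right) = -9 + \left(1 + b x\right) = -8 + b x$)
$a{\left(I,R \right)} = -24 - 12 R - 2 R^{2}$ ($a{\left(I,R \right)} = -8 - 2 \left(8 + R^{2} + 6 R\right) = -8 - \left(16 + 2 R^{2} + 12 R\right) = -24 - 12 R - 2 R^{2}$)
$4479504 + \frac{B{\left(1251 \right)}}{a{\left(-1263,-1166 \right)}} = 4479504 + \frac{1611}{-24 - -13992 - 2 \left(-1166\right)^{2}} = 4479504 + \frac{1611}{-24 + 13992 - 2719112} = 4479504 + \frac{1611}{-2705144} = 4479504 + 1611 \left(- \frac{1}{2705144}\right) = 4479504 - \frac{1611}{2705144} = \frac{12117703366965}{2705144}$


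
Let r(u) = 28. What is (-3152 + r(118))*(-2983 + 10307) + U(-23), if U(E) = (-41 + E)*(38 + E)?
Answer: -22881136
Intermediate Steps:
(-3152 + r(118))*(-2983 + 10307) + U(-23) = (-3152 + 28)*(-2983 + 10307) + (-1558 + (-23)**2 - 3*(-23)) = -3124*7324 + (-1558 + 529 + 69) = -22880176 - 960 = -22881136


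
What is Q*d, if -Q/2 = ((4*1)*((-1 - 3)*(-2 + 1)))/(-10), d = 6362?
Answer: 101792/5 ≈ 20358.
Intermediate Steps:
Q = 16/5 (Q = -2*(4*1)*((-1 - 3)*(-2 + 1))/(-10) = -2*4*(-4*(-1))*(-1)/10 = -2*4*4*(-1)/10 = -32*(-1)/10 = -2*(-8/5) = 16/5 ≈ 3.2000)
Q*d = (16/5)*6362 = 101792/5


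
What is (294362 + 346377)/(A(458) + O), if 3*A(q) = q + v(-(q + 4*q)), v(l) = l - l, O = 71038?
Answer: 1922217/213572 ≈ 9.0003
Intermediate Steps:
v(l) = 0
A(q) = q/3 (A(q) = (q + 0)/3 = q/3)
(294362 + 346377)/(A(458) + O) = (294362 + 346377)/((⅓)*458 + 71038) = 640739/(458/3 + 71038) = 640739/(213572/3) = 640739*(3/213572) = 1922217/213572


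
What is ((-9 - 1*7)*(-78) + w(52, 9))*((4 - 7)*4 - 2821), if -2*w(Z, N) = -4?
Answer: -3541250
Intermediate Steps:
w(Z, N) = 2 (w(Z, N) = -½*(-4) = 2)
((-9 - 1*7)*(-78) + w(52, 9))*((4 - 7)*4 - 2821) = ((-9 - 1*7)*(-78) + 2)*((4 - 7)*4 - 2821) = ((-9 - 7)*(-78) + 2)*(-3*4 - 2821) = (-16*(-78) + 2)*(-12 - 2821) = (1248 + 2)*(-2833) = 1250*(-2833) = -3541250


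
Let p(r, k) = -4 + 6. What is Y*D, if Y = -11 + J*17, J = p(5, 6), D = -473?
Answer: -10879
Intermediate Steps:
p(r, k) = 2
J = 2
Y = 23 (Y = -11 + 2*17 = -11 + 34 = 23)
Y*D = 23*(-473) = -10879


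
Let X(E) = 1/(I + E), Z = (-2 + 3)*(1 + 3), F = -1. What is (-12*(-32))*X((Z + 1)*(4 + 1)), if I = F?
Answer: 16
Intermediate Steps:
I = -1
Z = 4 (Z = 1*4 = 4)
X(E) = 1/(-1 + E)
(-12*(-32))*X((Z + 1)*(4 + 1)) = (-12*(-32))/(-1 + (4 + 1)*(4 + 1)) = 384/(-1 + 5*5) = 384/(-1 + 25) = 384/24 = 384*(1/24) = 16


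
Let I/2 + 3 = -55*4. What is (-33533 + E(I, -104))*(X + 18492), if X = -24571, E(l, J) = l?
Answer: 206558341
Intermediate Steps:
I = -446 (I = -6 + 2*(-55*4) = -6 + 2*(-220) = -6 - 440 = -446)
(-33533 + E(I, -104))*(X + 18492) = (-33533 - 446)*(-24571 + 18492) = -33979*(-6079) = 206558341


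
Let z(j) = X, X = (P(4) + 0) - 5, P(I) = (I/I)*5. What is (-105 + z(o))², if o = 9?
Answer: 11025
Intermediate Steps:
P(I) = 5 (P(I) = 1*5 = 5)
X = 0 (X = (5 + 0) - 5 = 5 - 5 = 0)
z(j) = 0
(-105 + z(o))² = (-105 + 0)² = (-105)² = 11025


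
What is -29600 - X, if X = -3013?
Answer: -26587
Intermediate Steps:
-29600 - X = -29600 - 1*(-3013) = -29600 + 3013 = -26587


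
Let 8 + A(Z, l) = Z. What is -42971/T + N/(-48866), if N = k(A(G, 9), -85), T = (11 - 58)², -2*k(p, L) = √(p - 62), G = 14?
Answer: -42971/2209 + I*√14/48866 ≈ -19.453 + 7.657e-5*I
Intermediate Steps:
A(Z, l) = -8 + Z
k(p, L) = -√(-62 + p)/2 (k(p, L) = -√(p - 62)/2 = -√(-62 + p)/2)
T = 2209 (T = (-47)² = 2209)
N = -I*√14 (N = -√(-62 + (-8 + 14))/2 = -√(-62 + 6)/2 = -I*√14 ≈ -3.7417*I)
-42971/T + N/(-48866) = -42971/2209 - I*√14/(-48866) = -42971*1/2209 - I*√14*(-1/48866) = -42971/2209 + I*√14/48866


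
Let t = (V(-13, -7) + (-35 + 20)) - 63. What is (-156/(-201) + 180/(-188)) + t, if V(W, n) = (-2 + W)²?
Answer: 462332/3149 ≈ 146.82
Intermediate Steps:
t = 147 (t = ((-2 - 13)² + (-35 + 20)) - 63 = ((-15)² - 15) - 63 = (225 - 15) - 63 = 210 - 63 = 147)
(-156/(-201) + 180/(-188)) + t = (-156/(-201) + 180/(-188)) + 147 = (-156*(-1/201) + 180*(-1/188)) + 147 = (52/67 - 45/47) + 147 = -571/3149 + 147 = 462332/3149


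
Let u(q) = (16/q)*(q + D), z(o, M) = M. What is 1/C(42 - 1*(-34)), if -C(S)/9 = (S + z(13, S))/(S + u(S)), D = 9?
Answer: -223/3249 ≈ -0.068637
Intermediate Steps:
u(q) = 16*(9 + q)/q (u(q) = (16/q)*(q + 9) = (16/q)*(9 + q) = 16*(9 + q)/q)
C(S) = -18*S/(16 + S + 144/S) (C(S) = -9*(S + S)/(S + (16 + 144/S)) = -9*2*S/(16 + S + 144/S) = -18*S/(16 + S + 144/S))
1/C(42 - 1*(-34)) = 1/(-18*(42 - 1*(-34))**2/(144 + (42 - 1*(-34))*(16 + (42 - 1*(-34))))) = 1/(-18*(42 + 34)**2/(144 + (42 + 34)*(16 + (42 + 34)))) = 1/(-18*76**2/(144 + 76*(16 + 76))) = 1/(-18*5776/(144 + 76*92)) = 1/(-18*5776/(144 + 6992)) = 1/(-18*5776/7136) = 1/(-18*5776*1/7136) = 1/(-3249/223) = -223/3249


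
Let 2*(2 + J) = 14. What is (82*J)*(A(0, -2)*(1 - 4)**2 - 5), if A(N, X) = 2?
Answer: 5330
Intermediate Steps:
J = 5 (J = -2 + (1/2)*14 = -2 + 7 = 5)
(82*J)*(A(0, -2)*(1 - 4)**2 - 5) = (82*5)*(2*(1 - 4)**2 - 5) = 410*(2*(-3)**2 - 5) = 410*(2*9 - 5) = 410*(18 - 5) = 410*13 = 5330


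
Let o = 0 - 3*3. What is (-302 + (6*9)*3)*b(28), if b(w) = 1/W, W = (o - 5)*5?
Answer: 2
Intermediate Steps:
o = -9 (o = 0 - 9 = -9)
W = -70 (W = (-9 - 5)*5 = -14*5 = -70)
b(w) = -1/70 (b(w) = 1/(-70) = -1/70)
(-302 + (6*9)*3)*b(28) = (-302 + (6*9)*3)*(-1/70) = (-302 + 54*3)*(-1/70) = (-302 + 162)*(-1/70) = -140*(-1/70) = 2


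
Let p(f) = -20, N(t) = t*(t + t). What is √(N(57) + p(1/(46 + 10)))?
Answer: √6478 ≈ 80.486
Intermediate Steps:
N(t) = 2*t² (N(t) = t*(2*t) = 2*t²)
√(N(57) + p(1/(46 + 10))) = √(2*57² - 20) = √(2*3249 - 20) = √(6498 - 20) = √6478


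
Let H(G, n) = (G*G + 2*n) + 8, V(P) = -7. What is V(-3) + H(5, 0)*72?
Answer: 2369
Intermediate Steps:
H(G, n) = 8 + G² + 2*n (H(G, n) = (G² + 2*n) + 8 = 8 + G² + 2*n)
V(-3) + H(5, 0)*72 = -7 + (8 + 5² + 2*0)*72 = -7 + (8 + 25 + 0)*72 = -7 + 33*72 = -7 + 2376 = 2369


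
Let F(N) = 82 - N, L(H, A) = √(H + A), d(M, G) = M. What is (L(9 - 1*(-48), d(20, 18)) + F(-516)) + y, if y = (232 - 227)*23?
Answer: 713 + √77 ≈ 721.78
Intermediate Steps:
L(H, A) = √(A + H)
y = 115 (y = 5*23 = 115)
(L(9 - 1*(-48), d(20, 18)) + F(-516)) + y = (√(20 + (9 - 1*(-48))) + (82 - 1*(-516))) + 115 = (√(20 + (9 + 48)) + (82 + 516)) + 115 = (√(20 + 57) + 598) + 115 = (√77 + 598) + 115 = (598 + √77) + 115 = 713 + √77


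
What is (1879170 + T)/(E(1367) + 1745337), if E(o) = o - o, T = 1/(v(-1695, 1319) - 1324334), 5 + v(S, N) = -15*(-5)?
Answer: 2488517180879/2311286956968 ≈ 1.0767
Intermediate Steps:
v(S, N) = 70 (v(S, N) = -5 - 15*(-5) = -5 + 75 = 70)
T = -1/1324264 (T = 1/(70 - 1324334) = 1/(-1324264) = -1/1324264 ≈ -7.5514e-7)
E(o) = 0
(1879170 + T)/(E(1367) + 1745337) = (1879170 - 1/1324264)/(0 + 1745337) = (2488517180879/1324264)/1745337 = (2488517180879/1324264)*(1/1745337) = 2488517180879/2311286956968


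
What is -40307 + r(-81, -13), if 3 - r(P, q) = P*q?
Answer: -41357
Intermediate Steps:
r(P, q) = 3 - P*q
-40307 + r(-81, -13) = -40307 + (3 - 1*(-81)*(-13)) = -40307 + (3 - 1053) = -40307 - 1050 = -41357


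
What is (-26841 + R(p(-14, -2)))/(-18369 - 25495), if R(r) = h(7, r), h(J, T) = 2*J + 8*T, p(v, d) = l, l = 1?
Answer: 26819/43864 ≈ 0.61141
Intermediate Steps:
p(v, d) = 1
R(r) = 14 + 8*r (R(r) = 2*7 + 8*r = 14 + 8*r)
(-26841 + R(p(-14, -2)))/(-18369 - 25495) = (-26841 + (14 + 8*1))/(-18369 - 25495) = (-26841 + (14 + 8))/(-43864) = (-26841 + 22)*(-1/43864) = -26819*(-1/43864) = 26819/43864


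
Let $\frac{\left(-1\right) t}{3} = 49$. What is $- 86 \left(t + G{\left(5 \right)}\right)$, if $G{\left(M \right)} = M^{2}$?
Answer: $10492$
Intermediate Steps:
$t = -147$ ($t = \left(-3\right) 49 = -147$)
$- 86 \left(t + G{\left(5 \right)}\right) = - 86 \left(-147 + 5^{2}\right) = - 86 \left(-147 + 25\right) = \left(-86\right) \left(-122\right) = 10492$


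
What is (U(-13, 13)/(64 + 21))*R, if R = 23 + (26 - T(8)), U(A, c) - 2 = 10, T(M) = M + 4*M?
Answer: 108/85 ≈ 1.2706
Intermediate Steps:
T(M) = 5*M
U(A, c) = 12 (U(A, c) = 2 + 10 = 12)
R = 9 (R = 23 + (26 - 5*8) = 23 + (26 - 1*40) = 23 + (26 - 40) = 23 - 14 = 9)
(U(-13, 13)/(64 + 21))*R = (12/(64 + 21))*9 = (12/85)*9 = 108/85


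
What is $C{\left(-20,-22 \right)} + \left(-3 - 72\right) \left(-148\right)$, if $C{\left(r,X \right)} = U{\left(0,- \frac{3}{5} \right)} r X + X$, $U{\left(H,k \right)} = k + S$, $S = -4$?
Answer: $9054$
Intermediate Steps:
$U{\left(H,k \right)} = -4 + k$ ($U{\left(H,k \right)} = k - 4 = -4 + k$)
$C{\left(r,X \right)} = X - \frac{23 X r}{5}$ ($C{\left(r,X \right)} = \left(-4 - \frac{3}{5}\right) r X + X = - \frac{23 r}{5} X + X = - \frac{23 X r}{5} + X = X - \frac{23 X r}{5}$)
$C{\left(-20,-22 \right)} + \left(-3 - 72\right) \left(-148\right) = \frac{1}{5} \left(-22\right) \left(5 - -460\right) + \left(-3 - 72\right) \left(-148\right) = \frac{1}{5} \left(-22\right) \left(5 + 460\right) + \left(-3 - 72\right) \left(-148\right) = \frac{1}{5} \left(-22\right) 465 - -11100 = -2046 + 11100 = 9054$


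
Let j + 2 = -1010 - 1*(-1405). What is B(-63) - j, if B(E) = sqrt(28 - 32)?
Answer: -393 + 2*I ≈ -393.0 + 2.0*I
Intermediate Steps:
B(E) = 2*I (B(E) = sqrt(-4) = 2*I)
j = 393 (j = -2 + (-1010 - 1*(-1405)) = -2 + (-1010 + 1405) = -2 + 395 = 393)
B(-63) - j = 2*I - 1*393 = 2*I - 393 = -393 + 2*I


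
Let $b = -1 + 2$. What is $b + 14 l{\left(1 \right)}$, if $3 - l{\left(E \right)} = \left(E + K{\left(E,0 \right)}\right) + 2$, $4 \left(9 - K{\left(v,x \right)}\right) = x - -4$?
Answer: $-111$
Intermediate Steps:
$K{\left(v,x \right)} = 8 - \frac{x}{4}$ ($K{\left(v,x \right)} = 9 - \frac{x - -4}{4} = 9 - \frac{x + 4}{4} = 9 - \frac{4 + x}{4} = 9 - \left(1 + \frac{x}{4}\right) = 8 - \frac{x}{4}$)
$b = 1$
$l{\left(E \right)} = -7 - E$ ($l{\left(E \right)} = 3 - \left(\left(E + \left(8 - 0\right)\right) + 2\right) = 3 - \left(\left(E + \left(8 + 0\right)\right) + 2\right) = 3 - \left(\left(E + 8\right) + 2\right) = 3 - \left(\left(8 + E\right) + 2\right) = 3 - \left(10 + E\right) = -7 - E$)
$b + 14 l{\left(1 \right)} = 1 + 14 \left(-7 - 1\right) = 1 + 14 \left(-8\right) = 1 - 112 = -111$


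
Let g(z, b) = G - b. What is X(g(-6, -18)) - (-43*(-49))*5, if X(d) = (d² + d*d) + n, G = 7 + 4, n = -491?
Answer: -9344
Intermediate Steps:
G = 11
g(z, b) = 11 - b
X(d) = -491 + 2*d² (X(d) = (d² + d*d) - 491 = (d² + d²) - 491 = 2*d² - 491 = -491 + 2*d²)
X(g(-6, -18)) - (-43*(-49))*5 = (-491 + 2*(11 - 1*(-18))²) - (-43*(-49))*5 = (-491 + 2*(11 + 18)²) - 2107*5 = (-491 + 2*29²) - 1*10535 = (-491 + 2*841) - 10535 = (-491 + 1682) - 10535 = 1191 - 10535 = -9344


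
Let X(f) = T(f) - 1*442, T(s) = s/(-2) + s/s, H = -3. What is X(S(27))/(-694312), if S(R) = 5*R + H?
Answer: 507/694312 ≈ 0.00073022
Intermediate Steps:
T(s) = 1 - s/2 (T(s) = s*(-½) + 1 = -s/2 + 1 = 1 - s/2)
S(R) = -3 + 5*R (S(R) = 5*R - 3 = -3 + 5*R)
X(f) = -441 - f/2 (X(f) = (1 - f/2) - 1*442 = (1 - f/2) - 442 = -441 - f/2)
X(S(27))/(-694312) = (-441 - (-3 + 5*27)/2)/(-694312) = (-441 - (-3 + 135)/2)*(-1/694312) = (-441 - ½*132)*(-1/694312) = (-441 - 66)*(-1/694312) = -507*(-1/694312) = 507/694312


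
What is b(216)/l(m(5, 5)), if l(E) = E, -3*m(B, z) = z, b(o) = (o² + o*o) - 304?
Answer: -279024/5 ≈ -55805.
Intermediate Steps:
b(o) = -304 + 2*o² (b(o) = (o² + o²) - 304 = 2*o² - 304 = -304 + 2*o²)
m(B, z) = -z/3
b(216)/l(m(5, 5)) = (-304 + 2*216²)/((-⅓*5)) = (-304 + 2*46656)/(-5/3) = (-304 + 93312)*(-⅗) = 93008*(-⅗) = -279024/5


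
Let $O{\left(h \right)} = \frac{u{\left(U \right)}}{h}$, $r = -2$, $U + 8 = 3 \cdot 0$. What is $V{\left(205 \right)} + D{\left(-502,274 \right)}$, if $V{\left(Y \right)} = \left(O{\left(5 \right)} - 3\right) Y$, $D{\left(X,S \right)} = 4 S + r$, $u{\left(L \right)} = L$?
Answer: $151$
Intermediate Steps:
$U = -8$ ($U = -8 + 3 \cdot 0 = -8 + 0 = -8$)
$O{\left(h \right)} = - \frac{8}{h}$
$D{\left(X,S \right)} = -2 + 4 S$ ($D{\left(X,S \right)} = 4 S - 2 = -2 + 4 S$)
$V{\left(Y \right)} = - \frac{23 Y}{5}$ ($V{\left(Y \right)} = \left(- \frac{8}{5} - 3\right) Y = - \frac{23 Y}{5}$)
$V{\left(205 \right)} + D{\left(-502,274 \right)} = \left(- \frac{23}{5}\right) 205 + \left(-2 + 4 \cdot 274\right) = -943 + \left(-2 + 1096\right) = -943 + 1094 = 151$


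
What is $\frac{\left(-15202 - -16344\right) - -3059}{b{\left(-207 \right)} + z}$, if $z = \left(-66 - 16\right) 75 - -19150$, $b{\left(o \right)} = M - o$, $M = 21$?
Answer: $\frac{4201}{13228} \approx 0.31758$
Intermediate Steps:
$b{\left(o \right)} = 21 - o$
$z = 13000$ ($z = \left(-82\right) 75 + 19150 = -6150 + 19150 = 13000$)
$\frac{\left(-15202 - -16344\right) - -3059}{b{\left(-207 \right)} + z} = \frac{\left(-15202 - -16344\right) - -3059}{\left(21 - -207\right) + 13000} = \frac{\left(-15202 + 16344\right) + \left(-13383 + 16442\right)}{\left(21 + 207\right) + 13000} = \frac{1142 + 3059}{228 + 13000} = \frac{4201}{13228}$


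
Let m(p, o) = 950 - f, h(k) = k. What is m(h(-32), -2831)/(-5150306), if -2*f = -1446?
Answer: -227/5150306 ≈ -4.4075e-5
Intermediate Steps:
f = 723 (f = -1/2*(-1446) = 723)
m(p, o) = 227 (m(p, o) = 950 - 1*723 = 950 - 723 = 227)
m(h(-32), -2831)/(-5150306) = 227/(-5150306) = 227*(-1/5150306) = -227/5150306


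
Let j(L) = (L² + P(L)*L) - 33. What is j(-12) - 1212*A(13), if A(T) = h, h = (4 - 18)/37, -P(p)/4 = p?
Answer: -237/37 ≈ -6.4054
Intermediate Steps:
P(p) = -4*p
j(L) = -33 - 3*L² (j(L) = (L² + (-4*L)*L) - 33 = (L² - 4*L²) - 33 = -3*L² - 33 = -33 - 3*L²)
h = -14/37 (h = -14*1/37 = -14/37 ≈ -0.37838)
A(T) = -14/37
j(-12) - 1212*A(13) = (-33 - 3*(-12)²) - 1212*(-14/37) = (-33 - 3*144) + 16968/37 = (-33 - 432) + 16968/37 = -465 + 16968/37 = -237/37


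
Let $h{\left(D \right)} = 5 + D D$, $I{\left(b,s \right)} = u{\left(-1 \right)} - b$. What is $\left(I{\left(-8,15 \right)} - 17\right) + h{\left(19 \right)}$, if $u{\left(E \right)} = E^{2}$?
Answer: $358$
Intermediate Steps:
$I{\left(b,s \right)} = 1 - b$ ($I{\left(b,s \right)} = \left(-1\right)^{2} - b = 1 - b$)
$h{\left(D \right)} = 5 + D^{2}$
$\left(I{\left(-8,15 \right)} - 17\right) + h{\left(19 \right)} = \left(\left(1 - -8\right) - 17\right) + \left(5 + 19^{2}\right) = \left(\left(1 + 8\right) - 17\right) + \left(5 + 361\right) = \left(9 - 17\right) + 366 = -8 + 366 = 358$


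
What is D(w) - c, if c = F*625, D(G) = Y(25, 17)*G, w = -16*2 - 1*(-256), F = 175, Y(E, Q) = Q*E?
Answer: -14175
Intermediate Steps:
Y(E, Q) = E*Q
w = 224 (w = -32 + 256 = 224)
D(G) = 425*G (D(G) = (25*17)*G = 425*G)
c = 109375 (c = 175*625 = 109375)
D(w) - c = 425*224 - 1*109375 = 95200 - 109375 = -14175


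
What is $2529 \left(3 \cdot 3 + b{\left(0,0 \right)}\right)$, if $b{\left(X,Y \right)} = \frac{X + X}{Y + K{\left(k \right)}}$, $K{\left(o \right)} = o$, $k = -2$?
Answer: $22761$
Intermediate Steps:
$b{\left(X,Y \right)} = \frac{2 X}{-2 + Y}$ ($b{\left(X,Y \right)} = \frac{X + X}{Y - 2} = \frac{2 X}{-2 + Y}$)
$2529 \left(3 \cdot 3 + b{\left(0,0 \right)}\right) = 2529 \left(3 \cdot 3 + 2 \cdot 0 \frac{1}{-2 + 0}\right) = 2529 \left(9 + 2 \cdot 0 \frac{1}{-2}\right) = 2529 \left(9 + 2 \cdot 0 \left(- \frac{1}{2}\right)\right) = 2529 \left(9 + 0\right) = 2529 \cdot 9 = 22761$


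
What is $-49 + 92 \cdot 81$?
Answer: $7403$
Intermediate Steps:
$-49 + 92 \cdot 81 = -49 + 7452 = 7403$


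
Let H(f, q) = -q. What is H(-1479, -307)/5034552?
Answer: 307/5034552 ≈ 6.0979e-5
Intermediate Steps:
H(-1479, -307)/5034552 = -1*(-307)/5034552 = 307*(1/5034552) = 307/5034552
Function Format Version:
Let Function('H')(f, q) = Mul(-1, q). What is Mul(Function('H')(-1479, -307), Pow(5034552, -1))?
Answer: Rational(307, 5034552) ≈ 6.0979e-5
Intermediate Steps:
Mul(Function('H')(-1479, -307), Pow(5034552, -1)) = Mul(Mul(-1, -307), Pow(5034552, -1)) = Mul(307, Rational(1, 5034552)) = Rational(307, 5034552)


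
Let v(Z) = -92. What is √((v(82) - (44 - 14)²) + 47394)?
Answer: √46402 ≈ 215.41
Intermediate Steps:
√((v(82) - (44 - 14)²) + 47394) = √((-92 - (44 - 14)²) + 47394) = √((-92 - 1*30²) + 47394) = √((-92 - 1*900) + 47394) = √((-92 - 900) + 47394) = √(-992 + 47394) = √46402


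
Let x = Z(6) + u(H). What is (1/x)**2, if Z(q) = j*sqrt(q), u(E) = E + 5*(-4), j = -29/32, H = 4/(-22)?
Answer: 527390994944/207137138671875 - 46798045184*sqrt(6)/207137138671875 ≈ 0.0019927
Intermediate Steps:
H = -2/11 (H = 4*(-1/22) = -2/11 ≈ -0.18182)
j = -29/32 (j = -29*1/32 = -29/32 ≈ -0.90625)
u(E) = -20 + E (u(E) = E - 20 = -20 + E)
Z(q) = -29*sqrt(q)/32
x = -222/11 - 29*sqrt(6)/32 (x = -29*sqrt(6)/32 + (-20 - 2/11) = -29*sqrt(6)/32 - 222/11 = -222/11 - 29*sqrt(6)/32 ≈ -22.402)
(1/x)**2 = (1/(-222/11 - 29*sqrt(6)/32))**2 = (-222/11 - 29*sqrt(6)/32)**(-2)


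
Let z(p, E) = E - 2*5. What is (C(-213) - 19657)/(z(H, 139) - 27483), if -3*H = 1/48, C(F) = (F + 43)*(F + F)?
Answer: -52763/27354 ≈ -1.9289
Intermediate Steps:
C(F) = 2*F*(43 + F) (C(F) = (43 + F)*(2*F) = 2*F*(43 + F))
H = -1/144 (H = -⅓/48 = -⅓*1/48 = -1/144 ≈ -0.0069444)
z(p, E) = -10 + E (z(p, E) = E - 10 = -10 + E)
(C(-213) - 19657)/(z(H, 139) - 27483) = (2*(-213)*(43 - 213) - 19657)/((-10 + 139) - 27483) = (2*(-213)*(-170) - 19657)/(129 - 27483) = (72420 - 19657)/(-27354) = 52763*(-1/27354) = -52763/27354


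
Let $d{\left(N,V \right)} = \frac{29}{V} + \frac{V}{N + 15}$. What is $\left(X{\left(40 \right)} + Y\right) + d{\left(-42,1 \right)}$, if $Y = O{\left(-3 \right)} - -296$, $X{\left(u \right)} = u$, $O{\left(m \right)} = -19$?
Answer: $\frac{9341}{27} \approx 345.96$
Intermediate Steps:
$d{\left(N,V \right)} = \frac{29}{V} + \frac{V}{15 + N}$
$Y = 277$ ($Y = -19 - -296 = -19 + 296 = 277$)
$\left(X{\left(40 \right)} + Y\right) + d{\left(-42,1 \right)} = \left(40 + 277\right) + \frac{435 + 1^{2} + 29 \left(-42\right)}{1 \left(15 - 42\right)} = 317 + 1 \frac{1}{-27} \left(435 + 1 - 1218\right) = 317 + 1 \left(- \frac{1}{27}\right) \left(-782\right) = 317 + \frac{782}{27} = \frac{9341}{27}$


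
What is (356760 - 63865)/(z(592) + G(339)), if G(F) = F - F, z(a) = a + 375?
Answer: 292895/967 ≈ 302.89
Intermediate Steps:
z(a) = 375 + a
G(F) = 0
(356760 - 63865)/(z(592) + G(339)) = (356760 - 63865)/((375 + 592) + 0) = 292895/(967 + 0) = 292895/967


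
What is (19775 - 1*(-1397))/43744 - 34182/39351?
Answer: -55176503/143447512 ≈ -0.38465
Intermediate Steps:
(19775 - 1*(-1397))/43744 - 34182/39351 = (19775 + 1397)*(1/43744) - 34182*1/39351 = 21172*(1/43744) - 11394/13117 = 5293/10936 - 11394/13117 = -55176503/143447512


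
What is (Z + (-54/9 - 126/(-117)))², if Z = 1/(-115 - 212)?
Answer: 438525481/18071001 ≈ 24.267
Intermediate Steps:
Z = -1/327 (Z = 1/(-327) = -1/327 ≈ -0.0030581)
(Z + (-54/9 - 126/(-117)))² = (-1/327 + (-54/9 - 126/(-117)))² = (-1/327 + (-54*⅑ - 126*(-1/117)))² = (-1/327 + (-6 + 14/13))² = (-1/327 - 64/13)² = (-20941/4251)² = 438525481/18071001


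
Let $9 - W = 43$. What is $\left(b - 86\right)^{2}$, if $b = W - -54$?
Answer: $4356$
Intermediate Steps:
$W = -34$ ($W = 9 - 43 = -34$)
$b = 20$ ($b = -34 - -54 = -34 + 54 = 20$)
$\left(b - 86\right)^{2} = \left(20 - 86\right)^{2} = \left(-66\right)^{2} = 4356$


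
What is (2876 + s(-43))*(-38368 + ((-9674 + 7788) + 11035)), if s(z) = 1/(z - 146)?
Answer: -15882367297/189 ≈ -8.4034e+7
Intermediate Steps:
s(z) = 1/(-146 + z)
(2876 + s(-43))*(-38368 + ((-9674 + 7788) + 11035)) = (2876 + 1/(-146 - 43))*(-38368 + ((-9674 + 7788) + 11035)) = (2876 + 1/(-189))*(-38368 + (-1886 + 11035)) = (2876 - 1/189)*(-38368 + 9149) = (543563/189)*(-29219) = -15882367297/189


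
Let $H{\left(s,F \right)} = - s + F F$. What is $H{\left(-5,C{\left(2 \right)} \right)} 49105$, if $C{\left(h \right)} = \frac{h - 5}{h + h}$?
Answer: $\frac{4370345}{16} \approx 2.7315 \cdot 10^{5}$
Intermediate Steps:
$C{\left(h \right)} = \frac{-5 + h}{2 h}$
$H{\left(s,F \right)} = F^{2} - s$ ($H{\left(s,F \right)} = - s + F^{2} = F^{2} - s$)
$H{\left(-5,C{\left(2 \right)} \right)} 49105 = \left(\left(\frac{-5 + 2}{2 \cdot 2}\right)^{2} - -5\right) 49105 = \left(\left(\frac{1}{2} \cdot \frac{1}{2} \left(-3\right)\right)^{2} + 5\right) 49105 = \left(\left(- \frac{3}{4}\right)^{2} + 5\right) 49105 = \left(\frac{9}{16} + 5\right) 49105 = \frac{89}{16} \cdot 49105 = \frac{4370345}{16}$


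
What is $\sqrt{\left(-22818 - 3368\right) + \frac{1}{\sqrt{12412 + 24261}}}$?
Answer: $\frac{\sqrt{-208389261626 + 2821 \sqrt{217}}}{2821} \approx 161.82 i$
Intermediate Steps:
$\sqrt{\left(-22818 - 3368\right) + \frac{1}{\sqrt{12412 + 24261}}} = \sqrt{\left(-22818 - 3368\right) + \frac{1}{\sqrt{36673}}} = \sqrt{-26186 + \frac{1}{13 \sqrt{217}}} = \sqrt{-26186 + \frac{\sqrt{217}}{2821}}$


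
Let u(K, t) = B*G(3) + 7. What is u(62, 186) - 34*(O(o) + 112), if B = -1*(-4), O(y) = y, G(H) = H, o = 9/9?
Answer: -3823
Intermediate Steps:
o = 1 (o = 9*(⅑) = 1)
B = 4
u(K, t) = 19 (u(K, t) = 4*3 + 7 = 12 + 7 = 19)
u(62, 186) - 34*(O(o) + 112) = 19 - 34*(1 + 112) = 19 - 34*113 = 19 - 3842 = -3823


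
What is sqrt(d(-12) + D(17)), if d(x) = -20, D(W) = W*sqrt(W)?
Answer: sqrt(-20 + 17*sqrt(17)) ≈ 7.0776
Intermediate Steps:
D(W) = W**(3/2)
sqrt(d(-12) + D(17)) = sqrt(-20 + 17**(3/2)) = sqrt(-20 + 17*sqrt(17))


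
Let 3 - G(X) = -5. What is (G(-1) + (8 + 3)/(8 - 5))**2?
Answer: 1225/9 ≈ 136.11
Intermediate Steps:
G(X) = 8 (G(X) = 3 - 1*(-5) = 3 + 5 = 8)
(G(-1) + (8 + 3)/(8 - 5))**2 = (8 + (8 + 3)/(8 - 5))**2 = (8 + 11/3)**2 = (35/3)**2 = 1225/9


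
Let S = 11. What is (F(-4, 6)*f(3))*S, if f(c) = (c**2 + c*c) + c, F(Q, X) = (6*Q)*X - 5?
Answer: -34419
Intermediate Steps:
F(Q, X) = -5 + 6*Q*X (F(Q, X) = 6*Q*X - 5 = -5 + 6*Q*X)
f(c) = c + 2*c**2 (f(c) = (c**2 + c**2) + c = 2*c**2 + c = c + 2*c**2)
(F(-4, 6)*f(3))*S = ((-5 + 6*(-4)*6)*(3*(1 + 2*3)))*11 = ((-5 - 144)*(3*(1 + 6)))*11 = -447*7*11 = -149*21*11 = -3129*11 = -34419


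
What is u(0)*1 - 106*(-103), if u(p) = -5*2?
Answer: 10908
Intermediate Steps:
u(p) = -10
u(0)*1 - 106*(-103) = -10*1 - 106*(-103) = -10 + 10918 = 10908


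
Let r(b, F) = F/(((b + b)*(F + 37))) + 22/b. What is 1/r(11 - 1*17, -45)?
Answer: -96/397 ≈ -0.24181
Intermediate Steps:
r(b, F) = 22/b + F/(2*b*(37 + F)) (r(b, F) = F/(((2*b)*(37 + F))) + 22/b = F/((2*b*(37 + F))) + 22/b = F*(1/(2*b*(37 + F))) + 22/b = F/(2*b*(37 + F)) + 22/b = 22/b + F/(2*b*(37 + F)))
1/r(11 - 1*17, -45) = 1/((1628 + 45*(-45))/(2*(11 - 1*17)*(37 - 45))) = 1/((1/2)*(1628 - 2025)/((11 - 17)*(-8))) = 1/((1/2)*(-1/8)*(-397)/(-6)) = 1/((1/2)*(-1/6)*(-1/8)*(-397)) = 1/(-397/96) = -96/397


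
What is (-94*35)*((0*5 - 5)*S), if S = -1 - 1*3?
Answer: -65800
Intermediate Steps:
S = -4 (S = -1 - 3 = -4)
(-94*35)*((0*5 - 5)*S) = (-94*35)*((0*5 - 5)*(-4)) = -3290*(0 - 5)*(-4) = -(-16450)*(-4) = -3290*20 = -65800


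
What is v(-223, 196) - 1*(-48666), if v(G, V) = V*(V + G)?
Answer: 43374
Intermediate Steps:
v(G, V) = V*(G + V)
v(-223, 196) - 1*(-48666) = 196*(-223 + 196) - 1*(-48666) = 196*(-27) + 48666 = -5292 + 48666 = 43374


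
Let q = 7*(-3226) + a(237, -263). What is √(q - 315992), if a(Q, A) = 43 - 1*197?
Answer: 2*I*√84682 ≈ 582.0*I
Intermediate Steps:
a(Q, A) = -154 (a(Q, A) = 43 - 197 = -154)
q = -22736 (q = 7*(-3226) - 154 = -22582 - 154 = -22736)
√(q - 315992) = √(-22736 - 315992) = √(-338728) = 2*I*√84682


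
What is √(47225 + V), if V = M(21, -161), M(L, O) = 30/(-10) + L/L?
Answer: 9*√583 ≈ 217.31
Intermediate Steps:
M(L, O) = -2 (M(L, O) = 30*(-⅒) + 1 = -3 + 1 = -2)
V = -2
√(47225 + V) = √(47225 - 2) = √47223 = 9*√583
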